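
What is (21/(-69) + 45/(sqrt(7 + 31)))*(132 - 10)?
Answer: -854/23 + 2745*sqrt(38)/19 ≈ 853.46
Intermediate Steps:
(21/(-69) + 45/(sqrt(7 + 31)))*(132 - 10) = (21*(-1/69) + 45/(sqrt(38)))*122 = (-7/23 + 45*(sqrt(38)/38))*122 = (-7/23 + 45*sqrt(38)/38)*122 = -854/23 + 2745*sqrt(38)/19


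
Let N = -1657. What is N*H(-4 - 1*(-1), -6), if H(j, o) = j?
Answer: 4971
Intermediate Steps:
N*H(-4 - 1*(-1), -6) = -1657*(-4 - 1*(-1)) = -1657*(-4 + 1) = -1657*(-3) = 4971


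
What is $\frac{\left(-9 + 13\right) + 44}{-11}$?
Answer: $- \frac{48}{11} \approx -4.3636$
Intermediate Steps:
$\frac{\left(-9 + 13\right) + 44}{-11} = - \frac{4 + 44}{11} = \left(- \frac{1}{11}\right) 48 = - \frac{48}{11}$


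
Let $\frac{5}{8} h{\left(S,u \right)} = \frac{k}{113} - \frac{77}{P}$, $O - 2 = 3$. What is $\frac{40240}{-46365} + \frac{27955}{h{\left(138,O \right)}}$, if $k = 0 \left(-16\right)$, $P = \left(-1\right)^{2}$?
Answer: $- \frac{118281013}{519288} \approx -227.78$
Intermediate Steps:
$O = 5$ ($O = 2 + 3 = 5$)
$P = 1$
$k = 0$
$h{\left(S,u \right)} = - \frac{616}{5}$ ($h{\left(S,u \right)} = \frac{8 \left(\frac{0}{113} - \frac{77}{1}\right)}{5} = \frac{8 \left(0 \cdot \frac{1}{113} - 77\right)}{5} = \frac{8 \left(0 - 77\right)}{5} = \frac{8}{5} \left(-77\right) = - \frac{616}{5}$)
$\frac{40240}{-46365} + \frac{27955}{h{\left(138,O \right)}} = \frac{40240}{-46365} + \frac{27955}{- \frac{616}{5}} = 40240 \left(- \frac{1}{46365}\right) + 27955 \left(- \frac{5}{616}\right) = - \frac{8048}{9273} - \frac{139775}{616} = - \frac{118281013}{519288}$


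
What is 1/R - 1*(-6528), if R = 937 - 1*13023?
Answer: 78897407/12086 ≈ 6528.0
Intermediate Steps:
R = -12086 (R = 937 - 13023 = -12086)
1/R - 1*(-6528) = 1/(-12086) - 1*(-6528) = -1/12086 + 6528 = 78897407/12086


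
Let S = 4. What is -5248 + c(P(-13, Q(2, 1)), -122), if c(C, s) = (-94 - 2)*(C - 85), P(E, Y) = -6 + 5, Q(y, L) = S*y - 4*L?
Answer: 3008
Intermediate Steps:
Q(y, L) = -4*L + 4*y (Q(y, L) = 4*y - 4*L = -4*L + 4*y)
P(E, Y) = -1
c(C, s) = 8160 - 96*C (c(C, s) = -96*(-85 + C) = 8160 - 96*C)
-5248 + c(P(-13, Q(2, 1)), -122) = -5248 + (8160 - 96*(-1)) = -5248 + (8160 + 96) = -5248 + 8256 = 3008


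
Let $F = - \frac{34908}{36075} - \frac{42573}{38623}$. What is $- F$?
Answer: $\frac{73950581}{35726275} \approx 2.0699$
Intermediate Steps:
$F = - \frac{73950581}{35726275}$ ($F = \left(-34908\right) \frac{1}{36075} - \frac{42573}{38623} = - \frac{11636}{12025} - \frac{42573}{38623} = - \frac{73950581}{35726275} \approx -2.0699$)
$- F = \left(-1\right) \left(- \frac{73950581}{35726275}\right) = \frac{73950581}{35726275}$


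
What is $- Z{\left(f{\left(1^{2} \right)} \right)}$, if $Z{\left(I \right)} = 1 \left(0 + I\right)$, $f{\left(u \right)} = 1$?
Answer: $-1$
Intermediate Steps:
$Z{\left(I \right)} = I$ ($Z{\left(I \right)} = 1 I = I$)
$- Z{\left(f{\left(1^{2} \right)} \right)} = \left(-1\right) 1 = -1$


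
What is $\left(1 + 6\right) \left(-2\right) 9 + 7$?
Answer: $-119$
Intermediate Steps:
$\left(1 + 6\right) \left(-2\right) 9 + 7 = 7 \left(-2\right) 9 + 7 = \left(-14\right) 9 + 7 = -126 + 7 = -119$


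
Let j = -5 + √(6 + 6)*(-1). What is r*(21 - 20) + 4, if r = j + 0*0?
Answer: -1 - 2*√3 ≈ -4.4641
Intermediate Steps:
j = -5 - 2*√3 (j = -5 + √12*(-1) = -5 + (2*√3)*(-1) = -5 - 2*√3 ≈ -8.4641)
r = -5 - 2*√3 (r = (-5 - 2*√3) + 0*0 = (-5 - 2*√3) + 0 = -5 - 2*√3 ≈ -8.4641)
r*(21 - 20) + 4 = (-5 - 2*√3)*(21 - 20) + 4 = (-5 - 2*√3)*1 + 4 = (-5 - 2*√3) + 4 = -1 - 2*√3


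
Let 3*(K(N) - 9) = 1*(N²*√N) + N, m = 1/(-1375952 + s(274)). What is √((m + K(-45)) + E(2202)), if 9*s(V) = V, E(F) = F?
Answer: 3*√(37416416738483090 + 34502843315348100*I*√5)/12383294 ≈ 60.118 + 37.659*I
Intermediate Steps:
s(V) = V/9
m = -9/12383294 (m = 1/(-1375952 + (⅑)*274) = 1/(-1375952 + 274/9) = 1/(-12383294/9) = -9/12383294 ≈ -7.2679e-7)
K(N) = 9 + N/3 + N^(5/2)/3 (K(N) = 9 + (1*(N²*√N) + N)/3 = 9 + (1*N^(5/2) + N)/3 = 9 + (N^(5/2) + N)/3 = 9 + (N + N^(5/2))/3 = 9 + (N/3 + N^(5/2)/3) = 9 + N/3 + N^(5/2)/3)
√((m + K(-45)) + E(2202)) = √((-9/12383294 + (9 + (⅓)*(-45) + (-45)^(5/2)/3)) + 2202) = √((-9/12383294 + (9 - 15 + (6075*I*√5)/3)) + 2202) = √((-9/12383294 + (9 - 15 + 2025*I*√5)) + 2202) = √((-9/12383294 + (-6 + 2025*I*√5)) + 2202) = √((-74299773/12383294 + 2025*I*√5) + 2202) = √(27193713615/12383294 + 2025*I*√5)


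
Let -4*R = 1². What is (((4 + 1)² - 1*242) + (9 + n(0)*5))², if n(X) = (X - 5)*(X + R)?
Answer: 651249/16 ≈ 40703.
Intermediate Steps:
R = -¼ (R = -¼*1² = -¼*1 = -¼ ≈ -0.25000)
n(X) = (-5 + X)*(-¼ + X) (n(X) = (X - 5)*(X - ¼) = (-5 + X)*(-¼ + X))
(((4 + 1)² - 1*242) + (9 + n(0)*5))² = (((4 + 1)² - 1*242) + (9 + (5/4 + 0² - 21/4*0)*5))² = ((5² - 242) + (9 + (5/4 + 0 + 0)*5))² = ((25 - 242) + (9 + (5/4)*5))² = (-217 + (9 + 25/4))² = (-217 + 61/4)² = (-807/4)² = 651249/16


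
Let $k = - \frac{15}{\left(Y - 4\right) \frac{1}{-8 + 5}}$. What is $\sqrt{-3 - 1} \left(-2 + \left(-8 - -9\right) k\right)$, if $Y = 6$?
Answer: $41 i \approx 41.0 i$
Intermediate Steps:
$k = \frac{45}{2}$ ($k = - \frac{15}{\left(6 - 4\right) \frac{1}{-8 + 5}} = - \frac{15}{2 \frac{1}{-3}} = - \frac{15}{2 \left(- \frac{1}{3}\right)} = - \frac{15}{- \frac{2}{3}} = \left(-15\right) \left(- \frac{3}{2}\right) = \frac{45}{2} \approx 22.5$)
$\sqrt{-3 - 1} \left(-2 + \left(-8 - -9\right) k\right) = \sqrt{-3 - 1} \left(-2 + \left(-8 - -9\right) \frac{45}{2}\right) = \sqrt{-4} \left(-2 + \left(-8 + 9\right) \frac{45}{2}\right) = 2 i \left(-2 + 1 \cdot \frac{45}{2}\right) = 2 i \left(-2 + \frac{45}{2}\right) = 2 i \frac{41}{2} = 41 i$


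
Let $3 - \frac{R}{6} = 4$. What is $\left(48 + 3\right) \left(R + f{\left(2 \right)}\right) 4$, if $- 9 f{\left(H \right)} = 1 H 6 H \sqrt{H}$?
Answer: $-1224 - 544 \sqrt{2} \approx -1993.3$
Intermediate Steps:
$R = -6$ ($R = 18 - 24 = -6$)
$f{\left(H \right)} = - \frac{2 H^{\frac{5}{2}}}{3}$ ($f{\left(H \right)} = - \frac{1 H 6 H \sqrt{H}}{9} = - \frac{H 6 H \sqrt{H}}{9} = - \frac{6 H^{2} \sqrt{H}}{9} = - \frac{6 H^{\frac{5}{2}}}{9} = - \frac{2 H^{\frac{5}{2}}}{3}$)
$\left(48 + 3\right) \left(R + f{\left(2 \right)}\right) 4 = \left(48 + 3\right) \left(-6 - \frac{2 \cdot 2^{\frac{5}{2}}}{3}\right) 4 = 51 \left(-6 - \frac{2 \cdot 4 \sqrt{2}}{3}\right) 4 = 51 \left(-6 - \frac{8 \sqrt{2}}{3}\right) 4 = 51 \left(-24 - \frac{32 \sqrt{2}}{3}\right) = -1224 - 544 \sqrt{2}$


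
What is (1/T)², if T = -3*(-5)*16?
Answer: 1/57600 ≈ 1.7361e-5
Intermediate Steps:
T = 240 (T = 15*16 = 240)
(1/T)² = (1/240)² = 1/57600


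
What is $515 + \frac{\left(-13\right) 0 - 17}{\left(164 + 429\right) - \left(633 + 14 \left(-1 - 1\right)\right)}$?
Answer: $\frac{6197}{12} \approx 516.42$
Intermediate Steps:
$515 + \frac{\left(-13\right) 0 - 17}{\left(164 + 429\right) - \left(633 + 14 \left(-1 - 1\right)\right)} = 515 + \frac{0 - 17}{593 - 605} = 515 + \frac{1}{593 + \left(28 - 633\right)} \left(-17\right) = 515 + \frac{1}{593 - 605} \left(-17\right) = 515 + \frac{1}{-12} \left(-17\right) = 515 - - \frac{17}{12} = 515 + \frac{17}{12} = \frac{6197}{12}$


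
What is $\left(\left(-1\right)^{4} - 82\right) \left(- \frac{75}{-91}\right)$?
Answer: $- \frac{6075}{91} \approx -66.758$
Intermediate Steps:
$\left(\left(-1\right)^{4} - 82\right) \left(- \frac{75}{-91}\right) = \left(1 - 82\right) \left(\left(-75\right) \left(- \frac{1}{91}\right)\right) = \left(-81\right) \frac{75}{91} = - \frac{6075}{91}$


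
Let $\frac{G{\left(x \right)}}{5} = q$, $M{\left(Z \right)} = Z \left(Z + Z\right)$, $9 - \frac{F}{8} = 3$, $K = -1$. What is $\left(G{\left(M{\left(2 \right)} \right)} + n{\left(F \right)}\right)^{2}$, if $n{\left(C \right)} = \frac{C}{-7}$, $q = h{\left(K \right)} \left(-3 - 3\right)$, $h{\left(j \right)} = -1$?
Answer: $\frac{26244}{49} \approx 535.59$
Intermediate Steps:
$F = 48$ ($F = 72 - 24 = 48$)
$M{\left(Z \right)} = 2 Z^{2}$ ($M{\left(Z \right)} = Z 2 Z = 2 Z^{2}$)
$q = 6$ ($q = - (-3 - 3) = \left(-1\right) \left(-6\right) = 6$)
$G{\left(x \right)} = 30$ ($G{\left(x \right)} = 5 \cdot 6 = 30$)
$n{\left(C \right)} = - \frac{C}{7}$ ($n{\left(C \right)} = C \left(- \frac{1}{7}\right) = - \frac{C}{7}$)
$\left(G{\left(M{\left(2 \right)} \right)} + n{\left(F \right)}\right)^{2} = \left(30 - \frac{48}{7}\right)^{2} = \left(\frac{162}{7}\right)^{2} = \frac{26244}{49}$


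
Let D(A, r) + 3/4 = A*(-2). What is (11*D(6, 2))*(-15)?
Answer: 8415/4 ≈ 2103.8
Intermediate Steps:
D(A, r) = -¾ - 2*A (D(A, r) = -¾ + A*(-2) = -¾ - 2*A)
(11*D(6, 2))*(-15) = (11*(-¾ - 2*6))*(-15) = (11*(-¾ - 12))*(-15) = (11*(-51/4))*(-15) = -561/4*(-15) = 8415/4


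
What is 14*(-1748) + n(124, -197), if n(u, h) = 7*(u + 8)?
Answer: -23548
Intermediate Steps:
n(u, h) = 56 + 7*u (n(u, h) = 7*(8 + u) = 56 + 7*u)
14*(-1748) + n(124, -197) = 14*(-1748) + (56 + 7*124) = -24472 + (56 + 868) = -24472 + 924 = -23548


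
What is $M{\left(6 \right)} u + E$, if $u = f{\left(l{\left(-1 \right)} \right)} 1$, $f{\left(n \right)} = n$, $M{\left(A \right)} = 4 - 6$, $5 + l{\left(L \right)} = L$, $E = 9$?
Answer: $21$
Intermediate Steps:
$l{\left(L \right)} = -5 + L$
$M{\left(A \right)} = -2$ ($M{\left(A \right)} = 4 - 6 = -2$)
$u = -6$ ($u = \left(-5 - 1\right) 1 = \left(-6\right) 1 = -6$)
$M{\left(6 \right)} u + E = \left(-2\right) \left(-6\right) + 9 = 12 + 9 = 21$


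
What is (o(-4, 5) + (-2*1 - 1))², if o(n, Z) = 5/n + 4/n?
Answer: 441/16 ≈ 27.563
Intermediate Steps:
o(n, Z) = 9/n
(o(-4, 5) + (-2*1 - 1))² = (9/(-4) + (-2*1 - 1))² = (9*(-¼) + (-2 - 1))² = (-9/4 - 3)² = (-21/4)² = 441/16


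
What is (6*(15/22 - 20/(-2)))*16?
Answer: 11280/11 ≈ 1025.5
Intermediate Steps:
(6*(15/22 - 20/(-2)))*16 = (6*(15*(1/22) - 20*(-½)))*16 = (6*(15/22 + 10))*16 = (6*(235/22))*16 = (705/11)*16 = 11280/11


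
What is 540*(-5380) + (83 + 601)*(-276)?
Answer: -3093984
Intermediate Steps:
540*(-5380) + (83 + 601)*(-276) = -2905200 + 684*(-276) = -2905200 - 188784 = -3093984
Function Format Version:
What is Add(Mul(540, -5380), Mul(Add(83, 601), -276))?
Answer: -3093984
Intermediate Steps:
Add(Mul(540, -5380), Mul(Add(83, 601), -276)) = Add(-2905200, Mul(684, -276)) = Add(-2905200, -188784) = -3093984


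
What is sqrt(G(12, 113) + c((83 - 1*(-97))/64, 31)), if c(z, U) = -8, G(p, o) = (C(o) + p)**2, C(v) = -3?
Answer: sqrt(73) ≈ 8.5440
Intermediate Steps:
G(p, o) = (-3 + p)**2
sqrt(G(12, 113) + c((83 - 1*(-97))/64, 31)) = sqrt((-3 + 12)**2 - 8) = sqrt(9**2 - 8) = sqrt(81 - 8) = sqrt(73)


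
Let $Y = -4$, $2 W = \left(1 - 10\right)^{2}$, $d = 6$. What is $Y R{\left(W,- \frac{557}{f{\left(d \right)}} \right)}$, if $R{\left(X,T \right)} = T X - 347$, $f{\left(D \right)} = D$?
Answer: $16427$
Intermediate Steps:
$W = \frac{81}{2}$ ($W = \frac{\left(1 - 10\right)^{2}}{2} = \frac{\left(-9\right)^{2}}{2} = \frac{1}{2} \cdot 81 = \frac{81}{2} \approx 40.5$)
$R{\left(X,T \right)} = -347 + T X$
$Y R{\left(W,- \frac{557}{f{\left(d \right)}} \right)} = - 4 \left(-347 + - \frac{557}{6} \cdot \frac{81}{2}\right) = - 4 \left(-347 + \left(-557\right) \frac{1}{6} \cdot \frac{81}{2}\right) = - 4 \left(-347 - \frac{15039}{4}\right) = \left(-4\right) \left(- \frac{16427}{4}\right) = 16427$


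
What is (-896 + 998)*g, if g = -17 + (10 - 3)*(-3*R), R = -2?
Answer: 2550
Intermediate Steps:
g = 25 (g = -17 + (10 - 3)*(-3*(-2)) = -17 + 7*6 = -17 + 42 = 25)
(-896 + 998)*g = (-896 + 998)*25 = 102*25 = 2550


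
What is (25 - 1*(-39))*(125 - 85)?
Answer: 2560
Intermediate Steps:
(25 - 1*(-39))*(125 - 85) = (25 + 39)*40 = 64*40 = 2560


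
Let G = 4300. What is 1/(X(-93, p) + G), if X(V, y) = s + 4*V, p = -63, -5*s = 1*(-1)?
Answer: 5/19641 ≈ 0.00025457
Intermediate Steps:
s = ⅕ (s = -(-1)/5 = -⅕*(-1) = ⅕ ≈ 0.20000)
X(V, y) = ⅕ + 4*V
1/(X(-93, p) + G) = 1/((⅕ + 4*(-93)) + 4300) = 1/((⅕ - 372) + 4300) = 1/(-1859/5 + 4300) = 1/(19641/5) = 5/19641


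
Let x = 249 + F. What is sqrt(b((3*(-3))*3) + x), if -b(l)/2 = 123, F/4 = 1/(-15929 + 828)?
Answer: sqrt(684060199)/15101 ≈ 1.7320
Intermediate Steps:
F = -4/15101 (F = 4/(-15929 + 828) = 4/(-15101) = 4*(-1/15101) = -4/15101 ≈ -0.00026488)
b(l) = -246 (b(l) = -2*123 = -246)
x = 3760145/15101 (x = 249 - 4/15101 = 3760145/15101 ≈ 249.00)
sqrt(b((3*(-3))*3) + x) = sqrt(-246 + 3760145/15101) = sqrt(45299/15101) = sqrt(684060199)/15101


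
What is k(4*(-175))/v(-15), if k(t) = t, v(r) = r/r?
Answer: -700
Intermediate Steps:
v(r) = 1
k(4*(-175))/v(-15) = (4*(-175))/1 = -700*1 = -700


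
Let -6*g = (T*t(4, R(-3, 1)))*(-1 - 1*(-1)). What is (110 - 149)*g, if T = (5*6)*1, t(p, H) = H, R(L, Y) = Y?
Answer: 0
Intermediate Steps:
T = 30 (T = 30*1 = 30)
g = 0 (g = -30*1*(-1 - 1*(-1))/6 = -5*(-1 + 1) = -5*0 = -⅙*0 = 0)
(110 - 149)*g = (110 - 149)*0 = -39*0 = 0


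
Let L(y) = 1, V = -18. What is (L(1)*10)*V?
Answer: -180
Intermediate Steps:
(L(1)*10)*V = (1*10)*(-18) = 10*(-18) = -180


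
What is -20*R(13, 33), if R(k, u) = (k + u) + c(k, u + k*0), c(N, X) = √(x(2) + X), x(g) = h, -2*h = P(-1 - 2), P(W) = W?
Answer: -920 - 10*√138 ≈ -1037.5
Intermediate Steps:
h = 3/2 (h = -(-1 - 2)/2 = -½*(-3) = 3/2 ≈ 1.5000)
x(g) = 3/2
c(N, X) = √(3/2 + X)
R(k, u) = k + u + √(6 + 4*u)/2 (R(k, u) = (k + u) + √(6 + 4*(u + k*0))/2 = (k + u) + √(6 + 4*(u + 0))/2 = (k + u) + √(6 + 4*u)/2 = k + u + √(6 + 4*u)/2)
-20*R(13, 33) = -20*(13 + 33 + √(6 + 4*33)/2) = -20*(13 + 33 + √(6 + 132)/2) = -20*(13 + 33 + √138/2) = -20*(46 + √138/2) = -920 - 10*√138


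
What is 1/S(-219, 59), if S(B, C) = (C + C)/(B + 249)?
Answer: 15/59 ≈ 0.25424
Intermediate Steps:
S(B, C) = 2*C/(249 + B) (S(B, C) = (2*C)/(249 + B) = 2*C/(249 + B))
1/S(-219, 59) = 1/(2*59/(249 - 219)) = 1/(2*59/30) = 1/(2*59*(1/30)) = 1/(59/15) = 15/59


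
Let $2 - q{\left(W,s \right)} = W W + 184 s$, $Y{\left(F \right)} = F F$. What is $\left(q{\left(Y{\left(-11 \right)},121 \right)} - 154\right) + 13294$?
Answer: $-23763$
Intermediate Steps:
$Y{\left(F \right)} = F^{2}$
$q{\left(W,s \right)} = 2 - W^{2} - 184 s$ ($q{\left(W,s \right)} = 2 - \left(W W + 184 s\right) = 2 - \left(W^{2} + 184 s\right) = 2 - W^{2} - 184 s$)
$\left(q{\left(Y{\left(-11 \right)},121 \right)} - 154\right) + 13294 = \left(\left(2 - \left(\left(-11\right)^{2}\right)^{2} - 22264\right) - 154\right) + 13294 = \left(\left(2 - 121^{2} - 22264\right) - 154\right) + 13294 = \left(\left(2 - 14641 - 22264\right) - 154\right) + 13294 = \left(-36903 - 154\right) + 13294 = -37057 + 13294 = -23763$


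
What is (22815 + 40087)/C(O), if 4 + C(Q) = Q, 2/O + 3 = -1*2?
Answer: -157255/11 ≈ -14296.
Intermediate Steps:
O = -2/5 (O = 2/(-3 - 1*2) = 2/(-3 - 2) = 2/(-5) = 2*(-1/5) = -2/5 ≈ -0.40000)
C(Q) = -4 + Q
(22815 + 40087)/C(O) = (22815 + 40087)/(-4 - 2/5) = 62902/(-22/5) = 62902*(-5/22) = -157255/11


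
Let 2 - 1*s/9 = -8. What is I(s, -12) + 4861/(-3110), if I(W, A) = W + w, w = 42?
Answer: 405659/3110 ≈ 130.44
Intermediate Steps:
s = 90 (s = 18 - 9*(-8) = 18 + 72 = 90)
I(W, A) = 42 + W (I(W, A) = W + 42 = 42 + W)
I(s, -12) + 4861/(-3110) = (42 + 90) + 4861/(-3110) = 132 + 4861*(-1/3110) = 132 - 4861/3110 = 405659/3110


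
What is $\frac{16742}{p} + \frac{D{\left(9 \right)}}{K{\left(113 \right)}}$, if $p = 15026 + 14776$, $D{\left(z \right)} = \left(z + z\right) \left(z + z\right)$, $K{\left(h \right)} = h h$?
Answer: $\frac{111717223}{190270869} \approx 0.58715$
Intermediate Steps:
$K{\left(h \right)} = h^{2}$
$D{\left(z \right)} = 4 z^{2}$ ($D{\left(z \right)} = 2 z 2 z = 4 z^{2}$)
$p = 29802$
$\frac{16742}{p} + \frac{D{\left(9 \right)}}{K{\left(113 \right)}} = \frac{16742}{29802} + \frac{4 \cdot 9^{2}}{113^{2}} = 16742 \cdot \frac{1}{29802} + \frac{4 \cdot 81}{12769} = \frac{8371}{14901} + 324 \cdot \frac{1}{12769} = \frac{8371}{14901} + \frac{324}{12769} = \frac{111717223}{190270869}$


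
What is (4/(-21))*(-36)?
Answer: 48/7 ≈ 6.8571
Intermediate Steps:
(4/(-21))*(-36) = -1/21*4*(-36) = -4/21*(-36) = 48/7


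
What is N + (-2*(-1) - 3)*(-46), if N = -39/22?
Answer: 973/22 ≈ 44.227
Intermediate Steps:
N = -39/22 (N = -39*1/22 = -39/22 ≈ -1.7727)
N + (-2*(-1) - 3)*(-46) = -39/22 + (-2*(-1) - 3)*(-46) = -39/22 + (2 - 3)*(-46) = -39/22 - 1*(-46) = -39/22 + 46 = 973/22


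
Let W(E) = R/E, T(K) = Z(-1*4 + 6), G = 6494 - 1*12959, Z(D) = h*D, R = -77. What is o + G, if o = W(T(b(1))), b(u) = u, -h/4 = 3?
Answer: -155083/24 ≈ -6461.8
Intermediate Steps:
h = -12 (h = -4*3 = -12)
Z(D) = -12*D
G = -6465 (G = 6494 - 12959 = -6465)
T(K) = -24 (T(K) = -12*(-1*4 + 6) = -12*(-4 + 6) = -12*2 = -24)
W(E) = -77/E
o = 77/24 (o = -77/(-24) = -77*(-1/24) = 77/24 ≈ 3.2083)
o + G = 77/24 - 6465 = -155083/24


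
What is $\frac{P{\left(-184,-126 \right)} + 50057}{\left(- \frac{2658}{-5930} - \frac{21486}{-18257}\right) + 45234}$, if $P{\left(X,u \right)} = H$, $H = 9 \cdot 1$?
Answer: $\frac{2710172962330}{2448695083713} \approx 1.1068$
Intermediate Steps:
$H = 9$
$P{\left(X,u \right)} = 9$
$\frac{P{\left(-184,-126 \right)} + 50057}{\left(- \frac{2658}{-5930} - \frac{21486}{-18257}\right) + 45234} = \frac{9 + 50057}{\left(- \frac{2658}{-5930} - \frac{21486}{-18257}\right) + 45234} = \frac{50066}{\left(\left(-2658\right) \left(- \frac{1}{5930}\right) - - \frac{21486}{18257}\right) + 45234} = \frac{50066}{\left(\frac{1329}{2965} + \frac{21486}{18257}\right) + 45234} = \frac{50066}{\frac{87969543}{54132005} + 45234} = \frac{50066}{\frac{2448695083713}{54132005}} = 50066 \cdot \frac{54132005}{2448695083713} = \frac{2710172962330}{2448695083713}$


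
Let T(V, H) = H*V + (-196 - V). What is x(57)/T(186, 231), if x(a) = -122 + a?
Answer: -65/42584 ≈ -0.0015264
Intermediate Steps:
T(V, H) = -196 - V + H*V
x(57)/T(186, 231) = (-122 + 57)/(-196 - 1*186 + 231*186) = -65/(-196 - 186 + 42966) = -65/42584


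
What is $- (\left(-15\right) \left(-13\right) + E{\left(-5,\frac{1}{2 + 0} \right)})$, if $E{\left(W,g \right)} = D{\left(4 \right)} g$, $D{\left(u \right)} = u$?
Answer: $-197$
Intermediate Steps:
$E{\left(W,g \right)} = 4 g$
$- (\left(-15\right) \left(-13\right) + E{\left(-5,\frac{1}{2 + 0} \right)}) = - (\left(-15\right) \left(-13\right) + \frac{4}{2 + 0}) = - (195 + \frac{4}{2}) = - (195 + 4 \cdot \frac{1}{2}) = - (195 + 2) = \left(-1\right) 197 = -197$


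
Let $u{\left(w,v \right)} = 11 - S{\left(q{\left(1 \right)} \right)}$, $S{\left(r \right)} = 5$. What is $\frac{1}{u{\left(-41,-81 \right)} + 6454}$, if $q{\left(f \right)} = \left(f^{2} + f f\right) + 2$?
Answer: $\frac{1}{6460} \approx 0.0001548$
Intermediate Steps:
$q{\left(f \right)} = 2 + 2 f^{2}$ ($q{\left(f \right)} = \left(f^{2} + f^{2}\right) + 2 = 2 f^{2} + 2 = 2 + 2 f^{2}$)
$u{\left(w,v \right)} = 6$ ($u{\left(w,v \right)} = 11 - 5 = 6$)
$\frac{1}{u{\left(-41,-81 \right)} + 6454} = \frac{1}{6 + 6454} = \frac{1}{6460}$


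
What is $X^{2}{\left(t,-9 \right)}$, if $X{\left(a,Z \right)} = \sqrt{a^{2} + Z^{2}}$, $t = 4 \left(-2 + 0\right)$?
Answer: $145$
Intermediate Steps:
$t = -8$ ($t = 4 \left(-2\right) = -8$)
$X{\left(a,Z \right)} = \sqrt{Z^{2} + a^{2}}$
$X^{2}{\left(t,-9 \right)} = \left(\sqrt{\left(-9\right)^{2} + \left(-8\right)^{2}}\right)^{2} = \left(\sqrt{81 + 64}\right)^{2} = \left(\sqrt{145}\right)^{2} = 145$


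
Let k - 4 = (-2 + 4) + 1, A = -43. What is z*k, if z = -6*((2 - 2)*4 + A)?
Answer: 1806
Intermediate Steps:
z = 258 (z = -6*((2 - 2)*4 - 43) = -6*(0*4 - 43) = -6*(0 - 43) = -6*(-43) = 258)
k = 7 (k = 4 + ((-2 + 4) + 1) = 4 + (2 + 1) = 4 + 3 = 7)
z*k = 258*7 = 1806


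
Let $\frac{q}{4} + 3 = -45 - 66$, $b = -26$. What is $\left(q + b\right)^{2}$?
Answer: $232324$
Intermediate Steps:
$q = -456$ ($q = -12 + 4 \left(-45 - 66\right) = -12 + 4 \left(-111\right) = -12 - 444 = -456$)
$\left(q + b\right)^{2} = \left(-456 - 26\right)^{2} = \left(-482\right)^{2} = 232324$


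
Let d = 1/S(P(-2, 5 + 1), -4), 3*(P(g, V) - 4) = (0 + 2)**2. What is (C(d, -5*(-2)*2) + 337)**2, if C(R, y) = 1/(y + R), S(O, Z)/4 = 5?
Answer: 18267414649/160801 ≈ 1.1360e+5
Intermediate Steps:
P(g, V) = 16/3 (P(g, V) = 4 + (0 + 2)**2/3 = 4 + (1/3)*2**2 = 4 + (1/3)*4 = 4 + 4/3 = 16/3)
S(O, Z) = 20 (S(O, Z) = 4*5 = 20)
d = 1/20 ≈ 0.050000
C(R, y) = 1/(R + y)
(C(d, -5*(-2)*2) + 337)**2 = (1/(1/20 - 5*(-2)*2) + 337)**2 = (1/(1/20 + 10*2) + 337)**2 = (1/(1/20 + 20) + 337)**2 = (1/(401/20) + 337)**2 = (20/401 + 337)**2 = (135157/401)**2 = 18267414649/160801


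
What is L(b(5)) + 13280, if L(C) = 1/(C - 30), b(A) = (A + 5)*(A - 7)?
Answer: 663999/50 ≈ 13280.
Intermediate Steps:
b(A) = (-7 + A)*(5 + A) (b(A) = (5 + A)*(-7 + A) = (-7 + A)*(5 + A))
L(C) = 1/(-30 + C)
L(b(5)) + 13280 = 1/(-30 + (-35 + 5² - 2*5)) + 13280 = 1/(-30 + (-35 + 25 - 10)) + 13280 = 1/(-30 - 20) + 13280 = 1/(-50) + 13280 = -1/50 + 13280 = 663999/50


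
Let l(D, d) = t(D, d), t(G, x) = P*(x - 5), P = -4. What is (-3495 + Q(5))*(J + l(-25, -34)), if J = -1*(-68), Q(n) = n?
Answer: -781760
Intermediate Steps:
J = 68
t(G, x) = 20 - 4*x (t(G, x) = -4*(x - 5) = -4*(-5 + x) = 20 - 4*x)
l(D, d) = 20 - 4*d
(-3495 + Q(5))*(J + l(-25, -34)) = (-3495 + 5)*(68 + (20 - 4*(-34))) = -3490*(68 + (20 + 136)) = -3490*(68 + 156) = -3490*224 = -781760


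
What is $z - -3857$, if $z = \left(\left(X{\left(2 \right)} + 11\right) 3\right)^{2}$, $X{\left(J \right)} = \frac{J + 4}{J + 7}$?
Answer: $5082$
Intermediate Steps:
$X{\left(J \right)} = \frac{4 + J}{7 + J}$
$z = 1225$ ($z = \left(\left(\frac{4 + 2}{7 + 2} + 11\right) 3\right)^{2} = \left(\left(\frac{1}{9} \cdot 6 + 11\right) 3\right)^{2} = \left(\left(\frac{2}{3} + 11\right) 3\right)^{2} = \left(\frac{35}{3} \cdot 3\right)^{2} = 35^{2} = 1225$)
$z - -3857 = 1225 - -3857 = 1225 + \left(3906 - 49\right) = 1225 + 3857 = 5082$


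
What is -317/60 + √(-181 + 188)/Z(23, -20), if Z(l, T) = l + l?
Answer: -317/60 + √7/46 ≈ -5.2258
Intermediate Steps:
Z(l, T) = 2*l
-317/60 + √(-181 + 188)/Z(23, -20) = -317/60 + √(-181 + 188)/((2*23)) = -317*1/60 + √7/46 = -317/60 + √7*(1/46) = -317/60 + √7/46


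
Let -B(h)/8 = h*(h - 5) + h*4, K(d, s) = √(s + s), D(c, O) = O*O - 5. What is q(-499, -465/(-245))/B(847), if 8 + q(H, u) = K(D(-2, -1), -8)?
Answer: 1/716562 - I/1433124 ≈ 1.3956e-6 - 6.9778e-7*I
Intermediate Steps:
D(c, O) = -5 + O² (D(c, O) = O² - 5 = -5 + O²)
K(d, s) = √2*√s (K(d, s) = √(2*s) = √2*√s)
q(H, u) = -8 + 4*I (q(H, u) = -8 + √2*√(-8) = -8 + √2*(2*I*√2) = -8 + 4*I)
B(h) = -32*h - 8*h*(-5 + h) (B(h) = -8*(h*(h - 5) + h*4) = -8*(h*(-5 + h) + 4*h) = -8*(4*h + h*(-5 + h)) = -32*h - 8*h*(-5 + h))
q(-499, -465/(-245))/B(847) = (-8 + 4*I)/((8*847*(1 - 1*847))) = (-8 + 4*I)/((8*847*(1 - 847))) = (-8 + 4*I)/((8*847*(-846))) = (-8 + 4*I)/(-5732496) = (-8 + 4*I)*(-1/5732496) = 1/716562 - I/1433124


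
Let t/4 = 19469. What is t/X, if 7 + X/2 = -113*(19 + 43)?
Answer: -38938/7013 ≈ -5.5523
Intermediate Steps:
t = 77876 (t = 4*19469 = 77876)
X = -14026 (X = -14 + 2*(-113*(19 + 43)) = -14 + 2*(-113*62) = -14 + 2*(-7006) = -14 - 14012 = -14026)
t/X = 77876/(-14026) = 77876*(-1/14026) = -38938/7013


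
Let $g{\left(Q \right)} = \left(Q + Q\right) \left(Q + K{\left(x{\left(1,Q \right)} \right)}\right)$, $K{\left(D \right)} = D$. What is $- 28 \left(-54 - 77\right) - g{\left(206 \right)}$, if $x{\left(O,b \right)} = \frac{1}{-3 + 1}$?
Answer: $-80998$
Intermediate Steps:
$x{\left(O,b \right)} = - \frac{1}{2}$ ($x{\left(O,b \right)} = \frac{1}{-2} = - \frac{1}{2}$)
$g{\left(Q \right)} = 2 Q \left(- \frac{1}{2} + Q\right)$ ($g{\left(Q \right)} = \left(Q + Q\right) \left(Q - \frac{1}{2}\right) = 2 Q \left(- \frac{1}{2} + Q\right)$)
$- 28 \left(-54 - 77\right) - g{\left(206 \right)} = - 28 \left(-54 - 77\right) - 206 \left(-1 + 2 \cdot 206\right) = \left(-28\right) \left(-131\right) - 206 \left(-1 + 412\right) = 3668 - 206 \cdot 411 = 3668 - 84666 = -80998$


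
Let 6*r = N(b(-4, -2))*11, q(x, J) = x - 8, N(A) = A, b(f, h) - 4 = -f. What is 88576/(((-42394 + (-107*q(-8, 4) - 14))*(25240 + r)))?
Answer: -8304/96352867 ≈ -8.6183e-5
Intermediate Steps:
b(f, h) = 4 - f
q(x, J) = -8 + x
r = 44/3 (r = ((4 - 1*(-4))*11)/6 = ((4 + 4)*11)/6 = (8*11)/6 = (⅙)*88 = 44/3 ≈ 14.667)
88576/(((-42394 + (-107*q(-8, 4) - 14))*(25240 + r))) = 88576/(((-42394 + (-107*(-8 - 8) - 14))*(25240 + 44/3))) = 88576/(((-42394 + (-107*(-16) - 14))*(75764/3))) = 88576/(((-42394 + (1712 - 14))*(75764/3))) = 88576/(((-42394 + 1698)*(75764/3))) = 88576/((-40696*75764/3)) = 88576/(-3083291744/3) = 88576*(-3/3083291744) = -8304/96352867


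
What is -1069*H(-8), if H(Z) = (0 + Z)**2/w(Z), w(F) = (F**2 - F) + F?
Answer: -1069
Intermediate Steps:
w(F) = F**2
H(Z) = 1 (H(Z) = (0 + Z)**2/(Z**2) = Z**2/Z**2 = 1)
-1069*H(-8) = -1069*1 = -1069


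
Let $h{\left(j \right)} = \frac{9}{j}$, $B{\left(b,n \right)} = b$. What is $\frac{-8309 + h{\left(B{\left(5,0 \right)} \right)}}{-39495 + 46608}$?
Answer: $- \frac{41536}{35565} \approx -1.1679$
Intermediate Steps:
$\frac{-8309 + h{\left(B{\left(5,0 \right)} \right)}}{-39495 + 46608} = \frac{-8309 + \frac{9}{5}}{-39495 + 46608} = \frac{-8309 + 9 \cdot \frac{1}{5}}{7113} = \left(-8309 + \frac{9}{5}\right) \frac{1}{7113} = \left(- \frac{41536}{5}\right) \frac{1}{7113} = - \frac{41536}{35565}$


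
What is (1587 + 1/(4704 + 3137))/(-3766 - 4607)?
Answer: -12443668/65652693 ≈ -0.18954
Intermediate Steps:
(1587 + 1/(4704 + 3137))/(-3766 - 4607) = (1587 + 1/7841)/(-8373) = (1587 + 1/7841)*(-1/8373) = (12443668/7841)*(-1/8373) = -12443668/65652693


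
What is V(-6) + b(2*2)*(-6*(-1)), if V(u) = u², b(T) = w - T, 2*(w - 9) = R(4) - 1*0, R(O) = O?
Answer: 78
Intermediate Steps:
w = 11 (w = 9 + (4 - 1*0)/2 = 9 + (4 + 0)/2 = 9 + (½)*4 = 9 + 2 = 11)
b(T) = 11 - T
V(-6) + b(2*2)*(-6*(-1)) = (-6)² + (11 - 2*2)*(-6*(-1)) = 36 + (11 - 1*4)*6 = 36 + (11 - 4)*6 = 36 + 7*6 = 36 + 42 = 78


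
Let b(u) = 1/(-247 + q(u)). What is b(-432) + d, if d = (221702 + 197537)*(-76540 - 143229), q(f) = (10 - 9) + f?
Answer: -62468028866299/678 ≈ -9.2136e+10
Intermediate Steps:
q(f) = 1 + f
b(u) = 1/(-246 + u) (b(u) = 1/(-247 + (1 + u)) = 1/(-246 + u))
d = -92135735791 (d = 419239*(-219769) = -92135735791)
b(-432) + d = 1/(-246 - 432) - 92135735791 = 1/(-678) - 92135735791 = -1/678 - 92135735791 = -62468028866299/678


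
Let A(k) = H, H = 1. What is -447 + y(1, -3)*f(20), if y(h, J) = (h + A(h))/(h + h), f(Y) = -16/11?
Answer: -4933/11 ≈ -448.45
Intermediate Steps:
f(Y) = -16/11 (f(Y) = -16*1/11 = -16/11)
A(k) = 1
y(h, J) = (1 + h)/(2*h) (y(h, J) = (h + 1)/(h + h) = (1 + h)/((2*h)) = (1 + h)*(1/(2*h)) = (1 + h)/(2*h))
-447 + y(1, -3)*f(20) = -447 + ((1/2)*(1 + 1)/1)*(-16/11) = -447 + ((1/2)*1*2)*(-16/11) = -447 + 1*(-16/11) = -447 - 16/11 = -4933/11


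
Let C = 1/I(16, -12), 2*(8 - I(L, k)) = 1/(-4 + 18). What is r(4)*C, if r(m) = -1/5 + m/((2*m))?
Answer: 42/1115 ≈ 0.037668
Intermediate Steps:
r(m) = 3/10 (r(m) = -1*⅕ + m*(1/(2*m)) = -⅕ + ½ = 3/10)
I(L, k) = 223/28 (I(L, k) = 8 - 1/(2*(-4 + 18)) = 8 - ½/14 = 8 - ½*1/14 = 8 - 1/28 = 223/28)
C = 28/223 (C = 1/(223/28) = 28/223 ≈ 0.12556)
r(4)*C = (3/10)*(28/223) = 42/1115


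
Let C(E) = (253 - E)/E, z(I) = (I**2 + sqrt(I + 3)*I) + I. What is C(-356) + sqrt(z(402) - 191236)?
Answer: -609/356 + I*sqrt(29230 - 3618*sqrt(5)) ≈ -1.7107 + 145.4*I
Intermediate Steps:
z(I) = I + I**2 + I*sqrt(3 + I) (z(I) = (I**2 + sqrt(3 + I)*I) + I = (I**2 + I*sqrt(3 + I)) + I = I + I**2 + I*sqrt(3 + I))
C(E) = (253 - E)/E
C(-356) + sqrt(z(402) - 191236) = (253 - 1*(-356))/(-356) + sqrt(402*(1 + 402 + sqrt(3 + 402)) - 191236) = -(253 + 356)/356 + sqrt(402*(1 + 402 + sqrt(405)) - 191236) = -1/356*609 + sqrt(402*(1 + 402 + 9*sqrt(5)) - 191236) = -609/356 + sqrt(402*(403 + 9*sqrt(5)) - 191236) = -609/356 + sqrt((162006 + 3618*sqrt(5)) - 191236) = -609/356 + sqrt(-29230 + 3618*sqrt(5))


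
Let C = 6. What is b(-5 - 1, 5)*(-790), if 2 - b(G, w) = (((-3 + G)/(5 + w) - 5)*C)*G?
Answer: 166216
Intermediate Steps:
b(G, w) = 2 - G*(-30 + 6*(-3 + G)/(5 + w)) (b(G, w) = 2 - ((-3 + G)/(5 + w) - 5)*6*G = 2 - (-5 + (-3 + G)/(5 + w))*6*G = 2 - (-30 + 6*(-3 + G)/(5 + w))*G = 2 - G*(-30 + 6*(-3 + G)/(5 + w)))
b(-5 - 1, 5)*(-790) = (2*(5 + 5 - 3*(-5 - 1)² + 84*(-5 - 1) + 15*(-5 - 1)*5)/(5 + 5))*(-790) = (2*(5 + 5 - 3*(-6)² + 84*(-6) + 15*(-6)*5)/10)*(-790) = (2*(⅒)*(5 + 5 - 3*36 - 504 - 450))*(-790) = (2*(⅒)*(5 + 5 - 108 - 504 - 450))*(-790) = (2*(⅒)*(-1052))*(-790) = -1052/5*(-790) = 166216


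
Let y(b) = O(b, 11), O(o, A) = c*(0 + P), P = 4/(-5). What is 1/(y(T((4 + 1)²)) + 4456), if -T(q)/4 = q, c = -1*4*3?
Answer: 5/22328 ≈ 0.00022393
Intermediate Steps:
c = -12 (c = -4*3 = -12)
P = -⅘ (P = 4*(-⅕) = -⅘ ≈ -0.80000)
O(o, A) = 48/5 (O(o, A) = -12*(0 - ⅘) = -12*(-⅘) = 48/5)
T(q) = -4*q
y(b) = 48/5
1/(y(T((4 + 1)²)) + 4456) = 1/(48/5 + 4456) = 1/(22328/5) = 5/22328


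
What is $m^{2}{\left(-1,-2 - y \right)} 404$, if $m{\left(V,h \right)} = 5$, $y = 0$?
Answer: $10100$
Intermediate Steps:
$m^{2}{\left(-1,-2 - y \right)} 404 = 5^{2} \cdot 404 = 25 \cdot 404 = 10100$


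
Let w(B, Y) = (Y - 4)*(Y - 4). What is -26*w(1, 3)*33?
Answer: -858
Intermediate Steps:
w(B, Y) = (-4 + Y)² (w(B, Y) = (-4 + Y)*(-4 + Y) = (-4 + Y)²)
-26*w(1, 3)*33 = -26*(-4 + 3)²*33 = -26*(-1)²*33 = -26*1*33 = -26*33 = -858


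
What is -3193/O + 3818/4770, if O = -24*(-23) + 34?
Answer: -6496631/1397610 ≈ -4.6484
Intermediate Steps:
O = 586 (O = 552 + 34 = 586)
-3193/O + 3818/4770 = -3193/586 + 3818/4770 = -3193*1/586 + 3818*(1/4770) = -3193/586 + 1909/2385 = -6496631/1397610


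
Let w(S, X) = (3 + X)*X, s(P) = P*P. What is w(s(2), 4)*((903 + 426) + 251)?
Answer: 44240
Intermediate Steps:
s(P) = P**2
w(S, X) = X*(3 + X)
w(s(2), 4)*((903 + 426) + 251) = (4*(3 + 4))*((903 + 426) + 251) = (4*7)*(1329 + 251) = 28*1580 = 44240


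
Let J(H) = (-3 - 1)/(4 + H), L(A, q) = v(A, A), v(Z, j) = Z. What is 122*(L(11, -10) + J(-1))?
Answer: 3538/3 ≈ 1179.3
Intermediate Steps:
L(A, q) = A
J(H) = -4/(4 + H)
122*(L(11, -10) + J(-1)) = 122*(11 - 4/(4 - 1)) = 122*(11 - 4/3) = 122*(29/3) = 3538/3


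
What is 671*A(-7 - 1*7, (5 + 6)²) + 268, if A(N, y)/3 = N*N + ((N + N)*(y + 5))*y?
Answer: -858930728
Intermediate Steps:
A(N, y) = 3*N² + 6*N*y*(5 + y) (A(N, y) = 3*(N*N + ((N + N)*(y + 5))*y) = 3*(N² + ((2*N)*(5 + y))*y) = 3*(N² + (2*N*(5 + y))*y) = 3*(N² + 2*N*y*(5 + y)) = 3*N² + 6*N*y*(5 + y))
671*A(-7 - 1*7, (5 + 6)²) + 268 = 671*(3*(-7 - 1*7)*((-7 - 1*7) + 2*((5 + 6)²)² + 10*(5 + 6)²)) + 268 = 671*(3*(-7 - 7)*((-7 - 7) + 2*(11²)² + 10*11²)) + 268 = 671*(3*(-14)*(-14 + 2*121² + 10*121)) + 268 = 671*(3*(-14)*(-14 + 2*14641 + 1210)) + 268 = 671*(3*(-14)*(-14 + 29282 + 1210)) + 268 = 671*(3*(-14)*30478) + 268 = 671*(-1280076) + 268 = -858930996 + 268 = -858930728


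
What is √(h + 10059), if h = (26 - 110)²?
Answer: √17115 ≈ 130.82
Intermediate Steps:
h = 7056 (h = (-84)² = 7056)
√(h + 10059) = √(7056 + 10059) = √17115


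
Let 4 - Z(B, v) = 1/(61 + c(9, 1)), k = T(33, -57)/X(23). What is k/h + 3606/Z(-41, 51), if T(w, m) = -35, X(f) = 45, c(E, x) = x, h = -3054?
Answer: 6145101721/6789042 ≈ 905.15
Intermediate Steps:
k = -7/9 (k = -35/45 = -35*1/45 = -7/9 ≈ -0.77778)
Z(B, v) = 247/62 (Z(B, v) = 4 - 1/(61 + 1) = 4 - 1/62 = 247/62)
k/h + 3606/Z(-41, 51) = -7/9/(-3054) + 3606/(247/62) = -7/9*(-1/3054) + 3606*(62/247) = 7/27486 + 223572/247 = 6145101721/6789042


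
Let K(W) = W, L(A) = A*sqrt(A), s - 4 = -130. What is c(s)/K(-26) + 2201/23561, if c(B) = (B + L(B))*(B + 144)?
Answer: 26746787/306293 + 3402*I*sqrt(14)/13 ≈ 87.324 + 979.16*I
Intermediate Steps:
s = -126 (s = 4 - 130 = -126)
L(A) = A**(3/2)
c(B) = (144 + B)*(B + B**(3/2)) (c(B) = (B + B**(3/2))*(B + 144) = (B + B**(3/2))*(144 + B) = (144 + B)*(B + B**(3/2)))
c(s)/K(-26) + 2201/23561 = ((-126)**2 + (-126)**(5/2) + 144*(-126) + 144*(-126)**(3/2))/(-26) + 2201/23561 = (15876 + 47628*I*sqrt(14) - 18144 + 144*(-378*I*sqrt(14)))*(-1/26) + 2201*(1/23561) = (15876 + 47628*I*sqrt(14) - 18144 - 54432*I*sqrt(14))*(-1/26) + 2201/23561 = (-2268 - 6804*I*sqrt(14))*(-1/26) + 2201/23561 = (1134/13 + 3402*I*sqrt(14)/13) + 2201/23561 = 26746787/306293 + 3402*I*sqrt(14)/13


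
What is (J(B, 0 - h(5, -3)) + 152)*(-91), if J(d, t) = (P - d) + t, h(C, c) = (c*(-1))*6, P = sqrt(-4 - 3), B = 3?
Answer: -11921 - 91*I*sqrt(7) ≈ -11921.0 - 240.76*I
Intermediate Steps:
P = I*sqrt(7) (P = sqrt(-7) = I*sqrt(7) ≈ 2.6458*I)
h(C, c) = -6*c (h(C, c) = -c*6 = -6*c)
J(d, t) = t - d + I*sqrt(7) (J(d, t) = (I*sqrt(7) - d) + t = (-d + I*sqrt(7)) + t = t - d + I*sqrt(7))
(J(B, 0 - h(5, -3)) + 152)*(-91) = (((0 - (-6)*(-3)) - 1*3 + I*sqrt(7)) + 152)*(-91) = (((0 - 1*18) - 3 + I*sqrt(7)) + 152)*(-91) = (((0 - 18) - 3 + I*sqrt(7)) + 152)*(-91) = ((-18 - 3 + I*sqrt(7)) + 152)*(-91) = ((-21 + I*sqrt(7)) + 152)*(-91) = (131 + I*sqrt(7))*(-91) = -11921 - 91*I*sqrt(7)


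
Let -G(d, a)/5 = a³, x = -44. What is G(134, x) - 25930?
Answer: 399990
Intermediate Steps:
G(d, a) = -5*a³
G(134, x) - 25930 = -5*(-44)³ - 25930 = -5*(-85184) - 25930 = 425920 - 25930 = 399990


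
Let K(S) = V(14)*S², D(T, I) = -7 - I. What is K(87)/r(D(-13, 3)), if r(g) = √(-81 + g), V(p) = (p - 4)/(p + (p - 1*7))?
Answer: -25230*I*√91/637 ≈ -377.83*I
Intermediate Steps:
V(p) = (-4 + p)/(-7 + 2*p) (V(p) = (-4 + p)/(p + (p - 7)) = (-4 + p)/(p + (-7 + p)) = (-4 + p)/(-7 + 2*p))
K(S) = 10*S²/21 (K(S) = ((-4 + 14)/(-7 + 2*14))*S² = (10/(-7 + 28))*S² = (10/21)*S² = ((1/21)*10)*S² = 10*S²/21)
K(87)/r(D(-13, 3)) = ((10/21)*87²)/(√(-81 + (-7 - 1*3))) = ((10/21)*7569)/(√(-81 + (-7 - 3))) = 25230/(7*(√(-81 - 10))) = 25230/(7*(√(-91))) = 25230/(7*((I*√91))) = 25230*(-I*√91/91)/7 = -25230*I*√91/637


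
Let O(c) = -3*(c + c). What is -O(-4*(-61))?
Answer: 1464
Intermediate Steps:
O(c) = -6*c
-O(-4*(-61)) = -(-6)*(-4*(-61)) = -(-6)*244 = -1*(-1464) = 1464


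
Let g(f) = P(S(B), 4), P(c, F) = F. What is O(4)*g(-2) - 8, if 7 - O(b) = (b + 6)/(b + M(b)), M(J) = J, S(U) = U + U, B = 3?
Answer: 15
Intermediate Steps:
S(U) = 2*U
O(b) = 7 - (6 + b)/(2*b) (O(b) = 7 - (b + 6)/(b + b) = 7 - (6 + b)/(2*b))
g(f) = 4
O(4)*g(-2) - 8 = (13/2 - 3/4)*4 - 8 = (23/4)*4 - 8 = 23 - 8 = 15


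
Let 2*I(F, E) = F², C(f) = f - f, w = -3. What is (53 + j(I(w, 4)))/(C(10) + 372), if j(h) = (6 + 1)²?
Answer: 17/62 ≈ 0.27419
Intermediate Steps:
C(f) = 0
I(F, E) = F²/2
j(h) = 49 (j(h) = 7² = 49)
(53 + j(I(w, 4)))/(C(10) + 372) = (53 + 49)/(0 + 372) = 102/372 = 102*(1/372) = 17/62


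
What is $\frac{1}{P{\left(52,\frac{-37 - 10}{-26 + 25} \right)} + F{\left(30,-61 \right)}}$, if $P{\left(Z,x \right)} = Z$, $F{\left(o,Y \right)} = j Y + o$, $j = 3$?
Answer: $- \frac{1}{101} \approx -0.009901$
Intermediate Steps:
$F{\left(o,Y \right)} = o + 3 Y$ ($F{\left(o,Y \right)} = 3 Y + o = o + 3 Y$)
$\frac{1}{P{\left(52,\frac{-37 - 10}{-26 + 25} \right)} + F{\left(30,-61 \right)}} = \frac{1}{52 + \left(30 + 3 \left(-61\right)\right)} = \frac{1}{52 + \left(30 - 183\right)} = \frac{1}{52 - 153} = \frac{1}{-101} = - \frac{1}{101}$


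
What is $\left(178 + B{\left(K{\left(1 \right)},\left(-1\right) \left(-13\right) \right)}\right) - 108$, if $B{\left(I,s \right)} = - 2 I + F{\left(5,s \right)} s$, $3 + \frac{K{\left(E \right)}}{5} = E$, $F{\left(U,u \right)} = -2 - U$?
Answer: $-1$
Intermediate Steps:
$K{\left(E \right)} = -15 + 5 E$
$B{\left(I,s \right)} = - 7 s - 2 I$ ($B{\left(I,s \right)} = - 2 I + \left(-2 - 5\right) s = - 2 I - 7 s = - 7 s - 2 I$)
$\left(178 + B{\left(K{\left(1 \right)},\left(-1\right) \left(-13\right) \right)}\right) - 108 = \left(178 - \left(2 \left(-15 + 5 \cdot 1\right) + 7 \left(-1\right) \left(-13\right)\right)\right) - 108 = \left(178 - \left(91 + 2 \left(-15 + 5\right)\right)\right) - 108 = \left(178 - 71\right) - 108 = 107 - 108 = -1$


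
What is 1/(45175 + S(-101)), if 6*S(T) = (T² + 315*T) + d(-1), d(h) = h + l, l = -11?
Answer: 3/124712 ≈ 2.4055e-5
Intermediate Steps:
d(h) = -11 + h (d(h) = h - 11 = -11 + h)
S(T) = -2 + T²/6 + 105*T/2 (S(T) = ((T² + 315*T) + (-11 - 1))/6 = ((T² + 315*T) - 12)/6 = (-12 + T² + 315*T)/6 = -2 + T²/6 + 105*T/2)
1/(45175 + S(-101)) = 1/(45175 + (-2 + (⅙)*(-101)² + (105/2)*(-101))) = 1/(45175 + (-2 + (⅙)*10201 - 10605/2)) = 1/(45175 + (-2 + 10201/6 - 10605/2)) = 1/(45175 - 10813/3) = 1/(124712/3) = 3/124712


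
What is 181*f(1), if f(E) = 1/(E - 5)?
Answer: -181/4 ≈ -45.250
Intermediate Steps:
f(E) = 1/(-5 + E)
181*f(1) = 181/(-5 + 1) = 181/(-4) = 181*(-1/4) = -181/4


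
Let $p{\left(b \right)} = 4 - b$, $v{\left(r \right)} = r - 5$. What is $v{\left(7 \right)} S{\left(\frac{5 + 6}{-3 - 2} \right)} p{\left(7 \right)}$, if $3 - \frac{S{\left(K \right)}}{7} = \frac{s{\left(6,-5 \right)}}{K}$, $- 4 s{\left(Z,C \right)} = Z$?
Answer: $- \frac{1071}{11} \approx -97.364$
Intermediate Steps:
$v{\left(r \right)} = -5 + r$ ($v{\left(r \right)} = r - 5 = -5 + r$)
$s{\left(Z,C \right)} = - \frac{Z}{4}$
$S{\left(K \right)} = 21 + \frac{21}{2 K}$ ($S{\left(K \right)} = 21 - 7 \frac{\left(- \frac{1}{4}\right) 6}{K} = 21 - 7 \left(- \frac{3}{2 K}\right) = 21 + \frac{21}{2 K}$)
$v{\left(7 \right)} S{\left(\frac{5 + 6}{-3 - 2} \right)} p{\left(7 \right)} = \left(-5 + 7\right) \left(21 + \frac{21}{2 \frac{5 + 6}{-3 - 2}}\right) \left(4 - 7\right) = 2 \left(21 + \frac{21}{2 \frac{11}{-5}}\right) \left(4 - 7\right) = 2 \left(21 + \frac{21}{2 \cdot 11 \left(- \frac{1}{5}\right)}\right) \left(-3\right) = 2 \left(21 + \frac{21}{2 \left(- \frac{11}{5}\right)}\right) \left(-3\right) = 2 \left(21 + \frac{21}{2} \left(- \frac{5}{11}\right)\right) \left(-3\right) = 2 \left(21 - \frac{105}{22}\right) \left(-3\right) = 2 \cdot \frac{357}{22} \left(-3\right) = \frac{357}{11} \left(-3\right) = - \frac{1071}{11}$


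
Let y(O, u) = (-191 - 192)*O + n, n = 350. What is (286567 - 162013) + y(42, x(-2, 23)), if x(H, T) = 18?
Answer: 108818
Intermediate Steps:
y(O, u) = 350 - 383*O (y(O, u) = (-191 - 192)*O + 350 = -383*O + 350 = 350 - 383*O)
(286567 - 162013) + y(42, x(-2, 23)) = (286567 - 162013) + (350 - 383*42) = 124554 + (350 - 16086) = 124554 - 15736 = 108818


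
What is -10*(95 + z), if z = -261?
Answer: 1660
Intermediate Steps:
-10*(95 + z) = -10*(95 - 261) = -10*(-166) = 1660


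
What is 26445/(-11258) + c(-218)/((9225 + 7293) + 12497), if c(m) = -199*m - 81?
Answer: -279819017/326650870 ≈ -0.85663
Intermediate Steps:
c(m) = -81 - 199*m
26445/(-11258) + c(-218)/((9225 + 7293) + 12497) = 26445/(-11258) + (-81 - 199*(-218))/((9225 + 7293) + 12497) = 26445*(-1/11258) + (-81 + 43382)/(16518 + 12497) = -26445/11258 + 43301/29015 = -279819017/326650870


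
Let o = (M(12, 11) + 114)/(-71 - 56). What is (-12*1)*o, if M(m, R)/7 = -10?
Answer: 528/127 ≈ 4.1575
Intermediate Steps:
M(m, R) = -70 (M(m, R) = 7*(-10) = -70)
o = -44/127 (o = (-70 + 114)/(-71 - 56) = 44/(-127) = 44*(-1/127) = -44/127 ≈ -0.34646)
(-12*1)*o = -12*1*(-44/127) = -12*(-44/127) = 528/127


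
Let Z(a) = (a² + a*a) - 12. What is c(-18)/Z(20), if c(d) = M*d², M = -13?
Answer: -1053/197 ≈ -5.3452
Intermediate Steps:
Z(a) = -12 + 2*a² (Z(a) = (a² + a²) - 12 = 2*a² - 12 = -12 + 2*a²)
c(d) = -13*d²
c(-18)/Z(20) = (-13*(-18)²)/(-12 + 2*20²) = (-13*324)/(-12 + 2*400) = -4212/(-12 + 800) = -4212/788 = -4212*1/788 = -1053/197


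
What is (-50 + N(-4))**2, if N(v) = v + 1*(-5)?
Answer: 3481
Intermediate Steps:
N(v) = -5 + v (N(v) = v - 5 = -5 + v)
(-50 + N(-4))**2 = (-50 + (-5 - 4))**2 = (-50 - 9)**2 = (-59)**2 = 3481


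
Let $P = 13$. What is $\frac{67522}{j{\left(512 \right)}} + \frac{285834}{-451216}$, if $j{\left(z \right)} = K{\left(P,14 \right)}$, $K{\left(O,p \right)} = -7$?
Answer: $- \frac{2176357685}{225608} \approx -9646.6$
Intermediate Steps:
$j{\left(z \right)} = -7$
$\frac{67522}{j{\left(512 \right)}} + \frac{285834}{-451216} = \frac{67522}{-7} + \frac{285834}{-451216} = 67522 \left(- \frac{1}{7}\right) + 285834 \left(- \frac{1}{451216}\right) = -9646 - \frac{142917}{225608} = - \frac{2176357685}{225608}$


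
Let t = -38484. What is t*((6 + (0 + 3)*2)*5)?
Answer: -2309040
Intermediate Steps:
t*((6 + (0 + 3)*2)*5) = -38484*(6 + (0 + 3)*2)*5 = -38484*(6 + 3*2)*5 = -38484*(6 + 6)*5 = -461808*5 = -38484*60 = -2309040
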